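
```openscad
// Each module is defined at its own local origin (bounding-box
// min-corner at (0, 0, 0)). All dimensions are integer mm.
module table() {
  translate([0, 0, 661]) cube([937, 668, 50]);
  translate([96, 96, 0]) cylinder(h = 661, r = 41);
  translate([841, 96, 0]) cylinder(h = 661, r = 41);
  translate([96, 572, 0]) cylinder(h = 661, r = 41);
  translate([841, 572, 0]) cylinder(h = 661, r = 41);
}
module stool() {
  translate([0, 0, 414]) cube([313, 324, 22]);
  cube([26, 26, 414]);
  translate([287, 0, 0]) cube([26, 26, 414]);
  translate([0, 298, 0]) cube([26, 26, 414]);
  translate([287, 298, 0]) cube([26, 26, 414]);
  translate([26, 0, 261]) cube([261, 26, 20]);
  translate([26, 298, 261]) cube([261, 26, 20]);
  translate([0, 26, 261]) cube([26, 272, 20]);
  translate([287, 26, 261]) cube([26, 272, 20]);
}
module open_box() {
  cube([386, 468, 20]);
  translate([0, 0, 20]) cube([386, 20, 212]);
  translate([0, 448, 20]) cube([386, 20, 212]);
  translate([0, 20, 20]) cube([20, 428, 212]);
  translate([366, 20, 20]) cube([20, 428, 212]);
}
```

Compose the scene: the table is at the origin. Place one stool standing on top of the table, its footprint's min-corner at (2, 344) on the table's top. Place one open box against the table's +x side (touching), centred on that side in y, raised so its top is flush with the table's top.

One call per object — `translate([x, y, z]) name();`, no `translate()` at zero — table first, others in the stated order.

table();
translate([2, 344, 711]) stool();
translate([937, 100, 479]) open_box();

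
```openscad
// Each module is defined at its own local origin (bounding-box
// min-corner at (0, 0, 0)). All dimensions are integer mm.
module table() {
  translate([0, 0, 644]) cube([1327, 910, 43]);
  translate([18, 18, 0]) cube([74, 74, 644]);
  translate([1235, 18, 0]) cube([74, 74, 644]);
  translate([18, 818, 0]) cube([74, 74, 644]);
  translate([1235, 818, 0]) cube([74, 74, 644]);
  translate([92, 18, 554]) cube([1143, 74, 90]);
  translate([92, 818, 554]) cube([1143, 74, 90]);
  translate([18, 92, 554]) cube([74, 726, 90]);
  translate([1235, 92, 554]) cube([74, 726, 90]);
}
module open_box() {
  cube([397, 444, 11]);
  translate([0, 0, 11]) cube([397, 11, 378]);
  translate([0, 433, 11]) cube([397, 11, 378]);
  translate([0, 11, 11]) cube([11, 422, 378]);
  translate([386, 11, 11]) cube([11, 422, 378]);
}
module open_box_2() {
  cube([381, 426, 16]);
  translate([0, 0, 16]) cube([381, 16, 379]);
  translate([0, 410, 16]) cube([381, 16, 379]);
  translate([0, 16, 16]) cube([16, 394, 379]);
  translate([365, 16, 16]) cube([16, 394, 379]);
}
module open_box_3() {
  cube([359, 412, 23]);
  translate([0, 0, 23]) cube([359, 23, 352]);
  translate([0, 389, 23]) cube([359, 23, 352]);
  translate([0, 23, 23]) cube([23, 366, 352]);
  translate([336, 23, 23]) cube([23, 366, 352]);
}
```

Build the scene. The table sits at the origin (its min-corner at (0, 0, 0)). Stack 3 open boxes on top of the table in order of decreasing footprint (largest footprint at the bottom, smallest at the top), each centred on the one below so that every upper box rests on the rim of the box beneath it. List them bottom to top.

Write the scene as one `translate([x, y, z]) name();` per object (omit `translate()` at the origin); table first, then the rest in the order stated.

table();
translate([465, 233, 687]) open_box();
translate([473, 242, 1076]) open_box_2();
translate([484, 249, 1471]) open_box_3();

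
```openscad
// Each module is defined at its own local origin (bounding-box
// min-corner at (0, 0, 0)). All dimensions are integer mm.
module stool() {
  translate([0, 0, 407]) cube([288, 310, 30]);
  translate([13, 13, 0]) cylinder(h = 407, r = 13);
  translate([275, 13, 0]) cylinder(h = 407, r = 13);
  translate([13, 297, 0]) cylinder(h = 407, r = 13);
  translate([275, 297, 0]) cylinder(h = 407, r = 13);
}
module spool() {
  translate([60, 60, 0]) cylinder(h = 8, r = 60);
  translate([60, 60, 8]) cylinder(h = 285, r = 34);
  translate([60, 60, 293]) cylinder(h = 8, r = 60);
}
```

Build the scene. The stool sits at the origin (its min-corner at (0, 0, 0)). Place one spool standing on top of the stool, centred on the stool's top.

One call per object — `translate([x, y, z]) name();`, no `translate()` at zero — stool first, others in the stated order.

stool();
translate([84, 95, 437]) spool();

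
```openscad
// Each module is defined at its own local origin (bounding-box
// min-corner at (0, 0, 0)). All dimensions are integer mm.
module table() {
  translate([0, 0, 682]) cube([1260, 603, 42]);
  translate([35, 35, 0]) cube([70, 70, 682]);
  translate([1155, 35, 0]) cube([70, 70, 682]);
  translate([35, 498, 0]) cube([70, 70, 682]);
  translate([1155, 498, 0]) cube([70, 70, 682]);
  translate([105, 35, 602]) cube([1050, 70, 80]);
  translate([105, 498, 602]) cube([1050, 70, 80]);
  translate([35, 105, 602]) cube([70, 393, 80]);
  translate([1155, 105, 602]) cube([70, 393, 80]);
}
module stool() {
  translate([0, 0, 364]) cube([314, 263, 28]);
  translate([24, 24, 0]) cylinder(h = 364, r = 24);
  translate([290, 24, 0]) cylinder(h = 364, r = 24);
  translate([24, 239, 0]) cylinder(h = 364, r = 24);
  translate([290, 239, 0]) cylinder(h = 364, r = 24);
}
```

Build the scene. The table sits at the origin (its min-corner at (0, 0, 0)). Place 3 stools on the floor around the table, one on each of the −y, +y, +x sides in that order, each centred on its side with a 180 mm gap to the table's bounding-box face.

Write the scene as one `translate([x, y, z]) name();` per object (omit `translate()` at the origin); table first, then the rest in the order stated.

table();
translate([473, -443, 0]) stool();
translate([473, 783, 0]) stool();
translate([1440, 170, 0]) stool();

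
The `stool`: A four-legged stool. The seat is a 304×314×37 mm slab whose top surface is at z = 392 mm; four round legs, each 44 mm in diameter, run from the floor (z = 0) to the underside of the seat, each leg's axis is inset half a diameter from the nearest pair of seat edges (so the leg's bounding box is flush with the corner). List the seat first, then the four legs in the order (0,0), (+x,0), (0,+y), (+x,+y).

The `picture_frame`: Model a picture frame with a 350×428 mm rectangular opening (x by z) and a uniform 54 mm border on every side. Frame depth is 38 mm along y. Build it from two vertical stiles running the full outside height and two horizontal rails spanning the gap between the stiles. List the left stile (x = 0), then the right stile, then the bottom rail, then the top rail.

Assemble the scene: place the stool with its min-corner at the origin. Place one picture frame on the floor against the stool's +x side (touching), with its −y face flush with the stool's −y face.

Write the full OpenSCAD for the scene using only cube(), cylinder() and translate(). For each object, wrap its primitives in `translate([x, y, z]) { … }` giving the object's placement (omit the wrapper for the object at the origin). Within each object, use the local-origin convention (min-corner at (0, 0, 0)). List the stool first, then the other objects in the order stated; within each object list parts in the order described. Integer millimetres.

translate([0, 0, 355]) cube([304, 314, 37]);
translate([22, 22, 0]) cylinder(h = 355, r = 22);
translate([282, 22, 0]) cylinder(h = 355, r = 22);
translate([22, 292, 0]) cylinder(h = 355, r = 22);
translate([282, 292, 0]) cylinder(h = 355, r = 22);
translate([304, 0, 0]) {
  cube([54, 38, 536]);
  translate([404, 0, 0]) cube([54, 38, 536]);
  translate([54, 0, 0]) cube([350, 38, 54]);
  translate([54, 0, 482]) cube([350, 38, 54]);
}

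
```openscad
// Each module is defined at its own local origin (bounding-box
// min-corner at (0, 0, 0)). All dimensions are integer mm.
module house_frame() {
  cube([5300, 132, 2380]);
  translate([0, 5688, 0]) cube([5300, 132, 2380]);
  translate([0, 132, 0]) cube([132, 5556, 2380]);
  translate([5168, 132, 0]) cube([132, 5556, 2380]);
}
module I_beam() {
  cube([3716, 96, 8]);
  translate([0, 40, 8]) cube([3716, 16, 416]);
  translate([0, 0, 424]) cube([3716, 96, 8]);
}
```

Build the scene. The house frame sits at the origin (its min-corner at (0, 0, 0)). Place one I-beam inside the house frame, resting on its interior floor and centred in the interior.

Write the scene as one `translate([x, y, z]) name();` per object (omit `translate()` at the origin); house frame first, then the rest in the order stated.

house_frame();
translate([792, 2862, 0]) I_beam();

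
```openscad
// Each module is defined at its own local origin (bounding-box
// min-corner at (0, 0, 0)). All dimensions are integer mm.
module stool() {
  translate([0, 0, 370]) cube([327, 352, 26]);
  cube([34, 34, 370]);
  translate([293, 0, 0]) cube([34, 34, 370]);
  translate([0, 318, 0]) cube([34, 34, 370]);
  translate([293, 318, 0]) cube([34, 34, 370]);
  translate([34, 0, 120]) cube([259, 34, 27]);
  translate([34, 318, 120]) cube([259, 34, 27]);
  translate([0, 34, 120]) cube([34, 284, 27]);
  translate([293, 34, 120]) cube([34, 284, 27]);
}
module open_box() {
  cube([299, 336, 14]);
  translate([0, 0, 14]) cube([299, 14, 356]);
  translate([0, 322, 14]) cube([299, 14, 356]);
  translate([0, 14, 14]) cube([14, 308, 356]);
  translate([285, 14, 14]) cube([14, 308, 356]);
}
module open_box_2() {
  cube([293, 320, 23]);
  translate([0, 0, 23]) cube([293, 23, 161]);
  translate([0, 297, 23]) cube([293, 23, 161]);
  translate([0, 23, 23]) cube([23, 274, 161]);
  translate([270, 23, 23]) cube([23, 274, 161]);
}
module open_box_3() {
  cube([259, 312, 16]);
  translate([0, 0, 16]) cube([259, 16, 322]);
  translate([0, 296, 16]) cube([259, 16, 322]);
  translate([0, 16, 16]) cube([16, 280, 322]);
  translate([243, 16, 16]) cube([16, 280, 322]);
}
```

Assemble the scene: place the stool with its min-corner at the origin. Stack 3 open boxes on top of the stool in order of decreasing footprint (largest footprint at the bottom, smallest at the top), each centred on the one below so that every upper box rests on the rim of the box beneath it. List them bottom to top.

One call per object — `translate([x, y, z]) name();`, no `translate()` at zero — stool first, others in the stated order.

stool();
translate([14, 8, 396]) open_box();
translate([17, 16, 766]) open_box_2();
translate([34, 20, 950]) open_box_3();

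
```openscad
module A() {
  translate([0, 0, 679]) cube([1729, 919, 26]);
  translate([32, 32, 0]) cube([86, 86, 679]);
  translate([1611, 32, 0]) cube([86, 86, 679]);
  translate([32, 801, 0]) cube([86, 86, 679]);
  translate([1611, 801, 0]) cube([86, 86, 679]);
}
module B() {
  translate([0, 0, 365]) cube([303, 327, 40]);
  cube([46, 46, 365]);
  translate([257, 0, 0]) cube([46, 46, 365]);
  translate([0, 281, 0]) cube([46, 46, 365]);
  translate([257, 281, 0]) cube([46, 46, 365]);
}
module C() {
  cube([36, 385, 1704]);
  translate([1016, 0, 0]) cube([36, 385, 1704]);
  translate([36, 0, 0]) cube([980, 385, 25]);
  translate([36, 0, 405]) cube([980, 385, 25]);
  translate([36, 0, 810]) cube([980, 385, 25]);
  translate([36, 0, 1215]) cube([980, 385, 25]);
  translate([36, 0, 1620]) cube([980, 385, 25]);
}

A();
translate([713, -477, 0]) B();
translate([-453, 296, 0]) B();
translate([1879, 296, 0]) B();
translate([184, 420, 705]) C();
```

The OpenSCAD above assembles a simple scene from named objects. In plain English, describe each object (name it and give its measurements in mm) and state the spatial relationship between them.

A is a table with a 1729×919 mm rectangular top, 26 mm thick, top surface at z = 705 mm, supported by four 86×86 mm square legs, each inset 32 mm from the nearest pair of top edges, running from the floor.

B is a four-legged stool. The seat is a 303×327×40 mm slab whose top surface is at z = 405 mm; four square legs, each 46×46 mm in cross-section, run from the floor (z = 0) to the underside of the seat, each flush with a corner of the seat.

C is a bookshelf 1052 mm wide overall, 385 mm deep and 1704 mm tall. The two sides are 36 mm thick vertical panels. 5 horizontal shelves of 25 mm thickness span between the inner faces of the sides; the lowest shelf sits on the floor and shelves are stacked with a clear vertical gap of 380 mm between each pair.

Three stools sit around the table at the −y, −x, +x sides. The bookshelf is on top of the table.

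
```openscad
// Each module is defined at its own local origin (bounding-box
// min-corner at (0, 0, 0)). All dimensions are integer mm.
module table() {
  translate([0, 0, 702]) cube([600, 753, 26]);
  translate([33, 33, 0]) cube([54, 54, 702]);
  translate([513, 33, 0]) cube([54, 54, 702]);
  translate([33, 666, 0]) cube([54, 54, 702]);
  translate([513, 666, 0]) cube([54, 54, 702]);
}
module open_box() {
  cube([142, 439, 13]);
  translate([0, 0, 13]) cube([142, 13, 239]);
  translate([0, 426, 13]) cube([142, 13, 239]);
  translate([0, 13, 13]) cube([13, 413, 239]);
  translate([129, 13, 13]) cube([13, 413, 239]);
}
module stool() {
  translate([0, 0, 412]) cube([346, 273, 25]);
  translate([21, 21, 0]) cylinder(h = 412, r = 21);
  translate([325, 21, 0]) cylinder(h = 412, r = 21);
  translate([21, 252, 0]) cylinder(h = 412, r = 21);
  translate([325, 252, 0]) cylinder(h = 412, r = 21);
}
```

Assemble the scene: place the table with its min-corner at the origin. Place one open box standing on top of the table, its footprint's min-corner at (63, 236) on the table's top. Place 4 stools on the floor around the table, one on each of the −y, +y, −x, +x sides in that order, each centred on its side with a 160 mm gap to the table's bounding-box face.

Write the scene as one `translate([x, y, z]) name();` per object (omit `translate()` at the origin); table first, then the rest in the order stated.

table();
translate([63, 236, 728]) open_box();
translate([127, -433, 0]) stool();
translate([127, 913, 0]) stool();
translate([-506, 240, 0]) stool();
translate([760, 240, 0]) stool();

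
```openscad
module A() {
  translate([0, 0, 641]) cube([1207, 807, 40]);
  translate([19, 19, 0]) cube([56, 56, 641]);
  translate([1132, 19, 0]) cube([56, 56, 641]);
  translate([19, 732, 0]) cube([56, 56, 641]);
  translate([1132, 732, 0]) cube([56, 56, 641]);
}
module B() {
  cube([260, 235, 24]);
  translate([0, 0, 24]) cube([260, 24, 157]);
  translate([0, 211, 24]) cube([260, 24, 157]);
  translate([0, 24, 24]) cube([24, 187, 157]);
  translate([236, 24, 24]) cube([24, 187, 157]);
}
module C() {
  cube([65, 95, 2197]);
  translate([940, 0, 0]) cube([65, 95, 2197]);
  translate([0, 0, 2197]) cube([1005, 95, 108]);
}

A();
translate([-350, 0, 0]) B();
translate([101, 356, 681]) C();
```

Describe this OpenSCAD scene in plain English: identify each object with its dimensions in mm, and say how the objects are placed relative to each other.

A is a table with a 1207×807 mm rectangular top, 40 mm thick, top surface at z = 681 mm, supported by four 56×56 mm square legs, each inset 19 mm from the nearest pair of top edges, running from the floor.

B is an open storage box with external size 260×235×181 mm and wall thickness 24 mm (the base is also 24 mm thick). The base covers the whole footprint; the four walls stand on the base, with the y-facing walls full-width and the x-facing walls fitting between their inner faces.

C is a rectangular door frame: two vertical jambs of 65×95 mm section, 2197 mm tall, with a clear opening 875 mm wide between their inner faces. A header 108 mm tall and 95 mm deep lies on top of the jambs and spans the full outside width.

The open box is on the floor beside the table on its −x side. The door frame is on top of the table, centred.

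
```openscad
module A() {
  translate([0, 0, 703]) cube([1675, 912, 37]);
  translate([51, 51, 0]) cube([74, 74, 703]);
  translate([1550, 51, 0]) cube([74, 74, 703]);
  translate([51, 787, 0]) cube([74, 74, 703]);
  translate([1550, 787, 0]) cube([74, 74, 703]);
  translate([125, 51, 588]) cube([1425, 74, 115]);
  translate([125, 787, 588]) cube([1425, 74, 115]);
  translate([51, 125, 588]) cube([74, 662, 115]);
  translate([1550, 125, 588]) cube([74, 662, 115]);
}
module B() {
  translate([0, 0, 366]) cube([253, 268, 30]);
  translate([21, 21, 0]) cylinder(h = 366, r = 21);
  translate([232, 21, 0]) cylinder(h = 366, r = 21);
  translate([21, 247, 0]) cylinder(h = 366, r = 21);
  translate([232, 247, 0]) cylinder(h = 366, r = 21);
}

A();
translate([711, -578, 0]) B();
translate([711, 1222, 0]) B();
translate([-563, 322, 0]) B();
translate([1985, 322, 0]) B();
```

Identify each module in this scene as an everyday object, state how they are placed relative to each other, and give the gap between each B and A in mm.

Each stool's nearest face is 310 mm from the table's bounding box.

A is a table. B is a stool. Four stools sit around the table at the −y, +y, −x, +x sides. The gap between each stool and the table is 310 mm.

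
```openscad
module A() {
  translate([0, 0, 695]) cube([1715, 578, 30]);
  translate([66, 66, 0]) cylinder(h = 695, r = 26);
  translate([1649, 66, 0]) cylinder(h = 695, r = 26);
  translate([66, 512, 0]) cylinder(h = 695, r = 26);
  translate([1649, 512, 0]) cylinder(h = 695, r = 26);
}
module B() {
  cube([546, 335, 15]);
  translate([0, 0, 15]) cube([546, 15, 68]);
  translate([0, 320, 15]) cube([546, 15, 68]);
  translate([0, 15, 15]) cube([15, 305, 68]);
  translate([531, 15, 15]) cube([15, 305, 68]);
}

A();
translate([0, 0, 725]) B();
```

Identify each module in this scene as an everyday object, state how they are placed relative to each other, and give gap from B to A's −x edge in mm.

A is a table. B is an open box. The open box is on top of the table. The gap from the open box to the table's −x edge is 0 mm.

The open box's min-x is at 0; the table's min-x is 0; gap = 0 mm.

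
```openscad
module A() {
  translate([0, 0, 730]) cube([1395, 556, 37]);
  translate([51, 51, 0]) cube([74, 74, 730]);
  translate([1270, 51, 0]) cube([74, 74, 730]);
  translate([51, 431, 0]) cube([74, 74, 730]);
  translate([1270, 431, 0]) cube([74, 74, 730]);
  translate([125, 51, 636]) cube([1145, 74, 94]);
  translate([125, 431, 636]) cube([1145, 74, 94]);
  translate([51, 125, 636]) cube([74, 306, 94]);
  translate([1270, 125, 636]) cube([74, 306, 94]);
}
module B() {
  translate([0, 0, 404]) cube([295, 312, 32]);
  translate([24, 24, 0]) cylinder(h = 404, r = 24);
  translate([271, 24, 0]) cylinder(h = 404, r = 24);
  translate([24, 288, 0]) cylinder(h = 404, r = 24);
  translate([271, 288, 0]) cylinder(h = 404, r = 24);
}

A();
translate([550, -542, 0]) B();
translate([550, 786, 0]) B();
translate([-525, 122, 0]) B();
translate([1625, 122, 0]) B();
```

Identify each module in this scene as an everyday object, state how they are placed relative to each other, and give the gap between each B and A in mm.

Each stool's nearest face is 230 mm from the table's bounding box.

A is a table. B is a stool. Four stools sit around the table at the −y, +y, −x, +x sides. The gap between each stool and the table is 230 mm.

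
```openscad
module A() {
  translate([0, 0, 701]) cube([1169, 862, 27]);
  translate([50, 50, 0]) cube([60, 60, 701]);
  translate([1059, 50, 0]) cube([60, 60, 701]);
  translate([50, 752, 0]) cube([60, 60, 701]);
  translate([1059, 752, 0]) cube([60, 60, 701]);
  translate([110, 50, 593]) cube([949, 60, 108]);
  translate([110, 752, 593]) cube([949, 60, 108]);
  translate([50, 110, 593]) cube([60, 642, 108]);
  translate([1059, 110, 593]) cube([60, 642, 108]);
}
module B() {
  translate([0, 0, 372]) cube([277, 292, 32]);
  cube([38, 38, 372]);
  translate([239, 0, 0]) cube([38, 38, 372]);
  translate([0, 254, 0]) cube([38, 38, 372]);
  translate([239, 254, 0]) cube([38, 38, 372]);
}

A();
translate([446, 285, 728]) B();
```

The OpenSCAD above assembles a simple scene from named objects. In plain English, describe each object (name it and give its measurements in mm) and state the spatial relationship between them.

A is a table with a 1169×862 mm rectangular top, 27 mm thick, top surface at z = 728 mm, supported by four 60×60 mm square legs, each inset 50 mm from the nearest pair of top edges, running from the floor. Four apron rails, 60 mm thick and 108 mm tall, run between adjacent legs with their top edges flush with the underside of the top and their outer faces flush with the legs' outer faces.

B is a four-legged stool. The seat is a 277×292×32 mm slab whose top surface is at z = 404 mm; four square legs, each 38×38 mm in cross-section, run from the floor (z = 0) to the underside of the seat, each flush with a corner of the seat.

The stool is on top of the table, centred.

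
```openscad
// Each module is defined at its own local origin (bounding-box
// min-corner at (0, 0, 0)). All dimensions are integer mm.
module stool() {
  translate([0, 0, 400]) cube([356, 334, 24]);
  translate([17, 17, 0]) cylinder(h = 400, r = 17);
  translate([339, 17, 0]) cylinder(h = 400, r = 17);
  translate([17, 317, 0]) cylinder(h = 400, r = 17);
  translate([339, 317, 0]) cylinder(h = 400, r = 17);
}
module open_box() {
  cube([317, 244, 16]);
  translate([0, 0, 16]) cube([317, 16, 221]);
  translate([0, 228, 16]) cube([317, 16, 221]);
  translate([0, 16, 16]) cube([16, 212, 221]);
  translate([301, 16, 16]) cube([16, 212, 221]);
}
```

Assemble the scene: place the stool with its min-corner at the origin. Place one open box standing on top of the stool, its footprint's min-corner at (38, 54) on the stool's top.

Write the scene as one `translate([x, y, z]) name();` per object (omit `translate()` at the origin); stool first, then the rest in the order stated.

stool();
translate([38, 54, 424]) open_box();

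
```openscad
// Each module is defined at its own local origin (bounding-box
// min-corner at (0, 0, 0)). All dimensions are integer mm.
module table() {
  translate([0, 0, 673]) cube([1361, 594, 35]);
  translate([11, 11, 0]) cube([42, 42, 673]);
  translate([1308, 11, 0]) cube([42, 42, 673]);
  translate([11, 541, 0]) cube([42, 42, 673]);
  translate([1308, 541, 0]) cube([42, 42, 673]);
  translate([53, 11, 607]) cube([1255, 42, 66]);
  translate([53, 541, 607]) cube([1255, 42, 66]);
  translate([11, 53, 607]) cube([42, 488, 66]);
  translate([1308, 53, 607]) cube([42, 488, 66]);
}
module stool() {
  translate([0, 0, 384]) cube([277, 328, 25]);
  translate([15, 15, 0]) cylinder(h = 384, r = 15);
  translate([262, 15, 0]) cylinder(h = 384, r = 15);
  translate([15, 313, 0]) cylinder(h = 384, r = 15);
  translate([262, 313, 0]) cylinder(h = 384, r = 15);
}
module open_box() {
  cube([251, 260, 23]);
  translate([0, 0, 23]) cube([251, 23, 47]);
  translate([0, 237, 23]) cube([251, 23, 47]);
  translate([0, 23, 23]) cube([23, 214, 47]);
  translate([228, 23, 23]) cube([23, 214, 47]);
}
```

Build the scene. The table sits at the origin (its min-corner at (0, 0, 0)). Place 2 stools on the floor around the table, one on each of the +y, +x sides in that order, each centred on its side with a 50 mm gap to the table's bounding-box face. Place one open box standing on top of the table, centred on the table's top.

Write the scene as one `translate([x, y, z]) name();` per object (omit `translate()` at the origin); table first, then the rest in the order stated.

table();
translate([542, 644, 0]) stool();
translate([1411, 133, 0]) stool();
translate([555, 167, 708]) open_box();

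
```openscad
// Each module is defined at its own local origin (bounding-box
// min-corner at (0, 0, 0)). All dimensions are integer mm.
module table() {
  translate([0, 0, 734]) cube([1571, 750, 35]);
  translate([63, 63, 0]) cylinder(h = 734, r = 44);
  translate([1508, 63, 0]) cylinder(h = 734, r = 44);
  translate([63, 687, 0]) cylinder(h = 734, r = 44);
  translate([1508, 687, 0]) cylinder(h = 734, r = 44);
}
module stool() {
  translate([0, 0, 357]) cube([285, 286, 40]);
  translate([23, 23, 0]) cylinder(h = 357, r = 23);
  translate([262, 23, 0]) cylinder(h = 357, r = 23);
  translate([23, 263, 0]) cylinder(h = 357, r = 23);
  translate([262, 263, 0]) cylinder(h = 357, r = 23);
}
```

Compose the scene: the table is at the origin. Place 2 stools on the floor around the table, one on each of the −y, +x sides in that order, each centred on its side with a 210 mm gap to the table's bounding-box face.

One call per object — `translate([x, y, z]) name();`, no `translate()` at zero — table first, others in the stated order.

table();
translate([643, -496, 0]) stool();
translate([1781, 232, 0]) stool();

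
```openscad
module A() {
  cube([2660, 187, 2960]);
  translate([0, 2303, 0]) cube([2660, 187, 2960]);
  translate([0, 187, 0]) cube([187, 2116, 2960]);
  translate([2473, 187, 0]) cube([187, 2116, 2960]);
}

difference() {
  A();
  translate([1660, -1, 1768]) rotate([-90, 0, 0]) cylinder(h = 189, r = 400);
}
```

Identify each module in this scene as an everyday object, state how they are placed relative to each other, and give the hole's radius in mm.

The subtracted cylinder has r = 400 mm.

A is a house frame. The house frame has a circular hole through its front wall. The hole's radius is 400 mm.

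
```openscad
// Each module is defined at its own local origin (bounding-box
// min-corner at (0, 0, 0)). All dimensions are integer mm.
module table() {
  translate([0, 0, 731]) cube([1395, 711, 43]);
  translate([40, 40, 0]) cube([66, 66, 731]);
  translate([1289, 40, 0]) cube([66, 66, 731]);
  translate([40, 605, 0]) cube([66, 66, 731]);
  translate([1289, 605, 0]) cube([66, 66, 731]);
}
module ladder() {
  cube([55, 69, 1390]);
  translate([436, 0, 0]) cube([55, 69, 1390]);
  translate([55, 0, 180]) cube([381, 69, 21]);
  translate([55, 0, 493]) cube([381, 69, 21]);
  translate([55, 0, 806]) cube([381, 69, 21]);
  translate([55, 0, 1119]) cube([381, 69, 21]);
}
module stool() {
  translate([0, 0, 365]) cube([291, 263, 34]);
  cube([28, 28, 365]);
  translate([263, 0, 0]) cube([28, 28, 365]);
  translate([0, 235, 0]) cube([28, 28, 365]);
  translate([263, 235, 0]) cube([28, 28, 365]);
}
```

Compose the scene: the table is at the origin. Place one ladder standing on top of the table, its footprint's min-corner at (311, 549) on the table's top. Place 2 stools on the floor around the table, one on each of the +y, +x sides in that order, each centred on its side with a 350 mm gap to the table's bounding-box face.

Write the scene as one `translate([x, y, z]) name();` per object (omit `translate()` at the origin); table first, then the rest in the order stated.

table();
translate([311, 549, 774]) ladder();
translate([552, 1061, 0]) stool();
translate([1745, 224, 0]) stool();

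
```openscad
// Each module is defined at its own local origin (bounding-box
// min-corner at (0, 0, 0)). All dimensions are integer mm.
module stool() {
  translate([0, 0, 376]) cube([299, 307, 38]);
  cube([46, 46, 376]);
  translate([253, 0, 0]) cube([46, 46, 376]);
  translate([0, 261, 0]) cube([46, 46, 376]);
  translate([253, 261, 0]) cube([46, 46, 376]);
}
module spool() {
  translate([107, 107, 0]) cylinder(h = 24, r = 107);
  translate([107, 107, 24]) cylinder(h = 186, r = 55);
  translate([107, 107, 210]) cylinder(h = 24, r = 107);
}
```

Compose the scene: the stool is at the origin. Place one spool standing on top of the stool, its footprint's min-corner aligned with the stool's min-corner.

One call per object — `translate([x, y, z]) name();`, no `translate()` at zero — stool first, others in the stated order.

stool();
translate([0, 0, 414]) spool();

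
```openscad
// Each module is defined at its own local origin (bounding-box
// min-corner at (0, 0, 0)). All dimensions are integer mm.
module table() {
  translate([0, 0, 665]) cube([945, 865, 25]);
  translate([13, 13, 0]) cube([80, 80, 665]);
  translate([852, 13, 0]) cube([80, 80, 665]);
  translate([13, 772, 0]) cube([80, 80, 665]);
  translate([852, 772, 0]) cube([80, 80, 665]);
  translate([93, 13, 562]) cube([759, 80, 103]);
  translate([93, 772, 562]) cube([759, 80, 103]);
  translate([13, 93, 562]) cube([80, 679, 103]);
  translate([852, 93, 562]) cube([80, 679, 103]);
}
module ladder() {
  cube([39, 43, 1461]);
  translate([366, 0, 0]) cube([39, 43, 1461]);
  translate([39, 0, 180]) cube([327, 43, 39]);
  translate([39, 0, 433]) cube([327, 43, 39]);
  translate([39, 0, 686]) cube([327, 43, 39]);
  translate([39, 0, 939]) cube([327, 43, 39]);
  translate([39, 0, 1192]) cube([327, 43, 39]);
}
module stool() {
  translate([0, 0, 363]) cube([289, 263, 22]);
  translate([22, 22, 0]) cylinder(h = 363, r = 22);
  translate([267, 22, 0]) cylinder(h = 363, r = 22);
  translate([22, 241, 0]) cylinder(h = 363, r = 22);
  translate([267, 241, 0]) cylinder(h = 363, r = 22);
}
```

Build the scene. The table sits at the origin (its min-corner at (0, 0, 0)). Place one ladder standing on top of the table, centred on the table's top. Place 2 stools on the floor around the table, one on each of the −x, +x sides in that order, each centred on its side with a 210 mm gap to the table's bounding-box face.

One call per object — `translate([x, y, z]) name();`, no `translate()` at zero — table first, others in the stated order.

table();
translate([270, 411, 690]) ladder();
translate([-499, 301, 0]) stool();
translate([1155, 301, 0]) stool();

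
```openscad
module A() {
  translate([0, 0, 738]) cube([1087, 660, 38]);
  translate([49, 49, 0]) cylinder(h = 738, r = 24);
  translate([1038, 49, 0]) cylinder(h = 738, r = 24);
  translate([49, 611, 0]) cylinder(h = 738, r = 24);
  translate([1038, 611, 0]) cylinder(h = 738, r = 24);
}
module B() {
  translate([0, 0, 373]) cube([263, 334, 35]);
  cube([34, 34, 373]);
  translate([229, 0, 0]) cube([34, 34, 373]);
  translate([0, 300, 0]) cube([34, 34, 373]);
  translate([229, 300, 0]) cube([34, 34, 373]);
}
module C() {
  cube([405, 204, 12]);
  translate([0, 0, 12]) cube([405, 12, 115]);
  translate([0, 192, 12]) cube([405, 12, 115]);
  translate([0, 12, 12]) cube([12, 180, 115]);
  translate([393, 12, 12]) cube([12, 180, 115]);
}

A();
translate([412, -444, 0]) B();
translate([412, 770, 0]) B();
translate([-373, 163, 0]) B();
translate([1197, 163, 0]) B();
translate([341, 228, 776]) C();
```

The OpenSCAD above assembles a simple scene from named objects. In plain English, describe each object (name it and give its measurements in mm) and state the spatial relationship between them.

A is a table: top 1087 mm (x) × 660 mm (y), 38 mm thick, upper face at z = 776 mm, on four round legs of 48 mm diameter, each leg's bounding box inset 25 mm from the nearest pair of top edges, running from z = 0 to the bottom of the top.

B is a simple wooden stool: a rectangular seat 263 mm (x) by 334 mm (y), 35 mm thick, top face at z = 408 mm, on four square legs, each 34×34 mm in cross-section. The legs rest on z = 0, each flush with a corner of the seat.

C is an open storage box with external size 405×204×127 mm and wall thickness 12 mm (the base is also 12 mm thick). The base covers the whole footprint; the four walls stand on the base, with the y-facing walls full-width and the x-facing walls fitting between their inner faces.

Four stools sit around the table at the −y, +y, −x, +x sides. The open box is on top of the table, centred.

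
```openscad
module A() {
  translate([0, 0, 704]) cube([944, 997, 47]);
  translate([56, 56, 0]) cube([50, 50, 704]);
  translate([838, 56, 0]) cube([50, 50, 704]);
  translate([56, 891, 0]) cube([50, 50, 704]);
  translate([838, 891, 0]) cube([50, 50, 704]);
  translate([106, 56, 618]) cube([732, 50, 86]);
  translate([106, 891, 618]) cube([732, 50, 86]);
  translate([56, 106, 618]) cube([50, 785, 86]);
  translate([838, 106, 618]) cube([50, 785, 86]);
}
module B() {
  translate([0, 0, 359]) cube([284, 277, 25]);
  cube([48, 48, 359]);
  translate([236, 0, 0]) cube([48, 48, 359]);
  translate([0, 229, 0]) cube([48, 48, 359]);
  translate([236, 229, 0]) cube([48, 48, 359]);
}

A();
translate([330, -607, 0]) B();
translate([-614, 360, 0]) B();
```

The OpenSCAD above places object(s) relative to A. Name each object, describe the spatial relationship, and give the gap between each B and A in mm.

A is a table. B is a stool. Two stools sit around the table at the −y, −x sides. The gap between each stool and the table is 330 mm.

Each stool's nearest face is 330 mm from the table's bounding box.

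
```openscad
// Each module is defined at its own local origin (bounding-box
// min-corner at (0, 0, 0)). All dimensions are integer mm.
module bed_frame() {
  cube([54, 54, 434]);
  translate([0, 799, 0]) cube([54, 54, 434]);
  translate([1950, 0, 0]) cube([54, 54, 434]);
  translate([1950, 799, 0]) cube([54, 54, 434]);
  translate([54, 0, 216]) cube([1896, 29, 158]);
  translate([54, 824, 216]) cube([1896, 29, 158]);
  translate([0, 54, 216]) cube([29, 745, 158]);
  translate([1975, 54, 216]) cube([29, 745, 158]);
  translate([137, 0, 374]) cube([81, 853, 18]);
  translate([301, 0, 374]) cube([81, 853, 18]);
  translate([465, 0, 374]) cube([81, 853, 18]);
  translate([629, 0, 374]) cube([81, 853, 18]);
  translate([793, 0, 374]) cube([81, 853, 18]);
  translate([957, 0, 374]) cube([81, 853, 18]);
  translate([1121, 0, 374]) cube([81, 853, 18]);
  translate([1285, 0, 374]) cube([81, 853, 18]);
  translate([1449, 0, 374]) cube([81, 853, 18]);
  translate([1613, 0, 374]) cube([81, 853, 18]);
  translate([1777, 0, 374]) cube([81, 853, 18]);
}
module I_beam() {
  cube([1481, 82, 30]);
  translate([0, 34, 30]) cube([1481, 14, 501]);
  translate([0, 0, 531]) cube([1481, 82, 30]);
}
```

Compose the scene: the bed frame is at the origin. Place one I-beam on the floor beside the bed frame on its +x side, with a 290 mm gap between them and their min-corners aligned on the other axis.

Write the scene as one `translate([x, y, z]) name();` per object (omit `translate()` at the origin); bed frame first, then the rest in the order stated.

bed_frame();
translate([2294, 0, 0]) I_beam();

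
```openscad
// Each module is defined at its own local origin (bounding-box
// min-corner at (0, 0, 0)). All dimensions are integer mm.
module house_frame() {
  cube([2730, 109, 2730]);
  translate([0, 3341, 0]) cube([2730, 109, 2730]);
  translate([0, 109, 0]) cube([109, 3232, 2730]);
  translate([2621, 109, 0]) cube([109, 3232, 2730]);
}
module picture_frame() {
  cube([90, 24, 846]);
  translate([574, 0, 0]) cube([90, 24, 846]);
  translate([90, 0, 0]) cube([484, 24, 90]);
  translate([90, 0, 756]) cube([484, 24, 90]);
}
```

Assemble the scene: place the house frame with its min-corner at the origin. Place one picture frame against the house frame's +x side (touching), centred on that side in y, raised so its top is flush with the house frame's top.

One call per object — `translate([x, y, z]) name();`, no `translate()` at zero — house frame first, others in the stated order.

house_frame();
translate([2730, 1713, 1884]) picture_frame();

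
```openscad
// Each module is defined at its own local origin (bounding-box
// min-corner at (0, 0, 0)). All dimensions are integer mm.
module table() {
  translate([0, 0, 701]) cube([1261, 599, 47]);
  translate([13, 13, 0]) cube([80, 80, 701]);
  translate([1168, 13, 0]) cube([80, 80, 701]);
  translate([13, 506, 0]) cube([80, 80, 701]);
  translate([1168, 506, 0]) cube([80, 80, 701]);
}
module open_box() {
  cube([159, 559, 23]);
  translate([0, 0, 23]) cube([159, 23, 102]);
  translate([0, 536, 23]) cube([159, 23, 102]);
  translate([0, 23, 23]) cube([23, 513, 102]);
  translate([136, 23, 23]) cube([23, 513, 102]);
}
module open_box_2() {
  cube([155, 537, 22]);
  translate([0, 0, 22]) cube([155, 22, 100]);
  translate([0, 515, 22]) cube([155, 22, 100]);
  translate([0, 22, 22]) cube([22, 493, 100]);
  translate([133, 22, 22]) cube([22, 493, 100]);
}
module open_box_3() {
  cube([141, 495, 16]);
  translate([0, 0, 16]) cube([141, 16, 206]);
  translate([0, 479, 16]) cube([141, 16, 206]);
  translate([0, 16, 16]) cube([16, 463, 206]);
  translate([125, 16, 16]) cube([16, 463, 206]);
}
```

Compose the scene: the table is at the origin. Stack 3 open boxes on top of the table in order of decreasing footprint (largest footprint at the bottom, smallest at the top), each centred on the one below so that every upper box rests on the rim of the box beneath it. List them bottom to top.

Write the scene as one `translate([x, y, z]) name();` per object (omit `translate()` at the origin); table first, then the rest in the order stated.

table();
translate([551, 20, 748]) open_box();
translate([553, 31, 873]) open_box_2();
translate([560, 52, 995]) open_box_3();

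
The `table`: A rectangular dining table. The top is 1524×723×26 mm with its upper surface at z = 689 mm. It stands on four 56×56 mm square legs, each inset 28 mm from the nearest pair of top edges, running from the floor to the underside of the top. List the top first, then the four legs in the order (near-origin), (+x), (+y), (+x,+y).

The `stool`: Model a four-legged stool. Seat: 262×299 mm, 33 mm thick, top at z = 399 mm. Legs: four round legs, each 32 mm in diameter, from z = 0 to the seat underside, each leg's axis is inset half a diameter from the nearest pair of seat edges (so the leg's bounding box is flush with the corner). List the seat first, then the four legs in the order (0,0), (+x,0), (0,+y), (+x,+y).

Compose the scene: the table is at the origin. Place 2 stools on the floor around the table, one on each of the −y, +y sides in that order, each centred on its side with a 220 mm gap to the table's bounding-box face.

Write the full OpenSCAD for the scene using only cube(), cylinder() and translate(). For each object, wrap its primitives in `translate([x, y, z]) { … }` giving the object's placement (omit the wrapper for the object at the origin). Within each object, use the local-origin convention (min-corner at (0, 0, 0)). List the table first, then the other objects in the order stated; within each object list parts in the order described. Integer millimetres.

translate([0, 0, 663]) cube([1524, 723, 26]);
translate([28, 28, 0]) cube([56, 56, 663]);
translate([1440, 28, 0]) cube([56, 56, 663]);
translate([28, 639, 0]) cube([56, 56, 663]);
translate([1440, 639, 0]) cube([56, 56, 663]);
translate([631, -519, 0]) {
  translate([0, 0, 366]) cube([262, 299, 33]);
  translate([16, 16, 0]) cylinder(h = 366, r = 16);
  translate([246, 16, 0]) cylinder(h = 366, r = 16);
  translate([16, 283, 0]) cylinder(h = 366, r = 16);
  translate([246, 283, 0]) cylinder(h = 366, r = 16);
}
translate([631, 943, 0]) {
  translate([0, 0, 366]) cube([262, 299, 33]);
  translate([16, 16, 0]) cylinder(h = 366, r = 16);
  translate([246, 16, 0]) cylinder(h = 366, r = 16);
  translate([16, 283, 0]) cylinder(h = 366, r = 16);
  translate([246, 283, 0]) cylinder(h = 366, r = 16);
}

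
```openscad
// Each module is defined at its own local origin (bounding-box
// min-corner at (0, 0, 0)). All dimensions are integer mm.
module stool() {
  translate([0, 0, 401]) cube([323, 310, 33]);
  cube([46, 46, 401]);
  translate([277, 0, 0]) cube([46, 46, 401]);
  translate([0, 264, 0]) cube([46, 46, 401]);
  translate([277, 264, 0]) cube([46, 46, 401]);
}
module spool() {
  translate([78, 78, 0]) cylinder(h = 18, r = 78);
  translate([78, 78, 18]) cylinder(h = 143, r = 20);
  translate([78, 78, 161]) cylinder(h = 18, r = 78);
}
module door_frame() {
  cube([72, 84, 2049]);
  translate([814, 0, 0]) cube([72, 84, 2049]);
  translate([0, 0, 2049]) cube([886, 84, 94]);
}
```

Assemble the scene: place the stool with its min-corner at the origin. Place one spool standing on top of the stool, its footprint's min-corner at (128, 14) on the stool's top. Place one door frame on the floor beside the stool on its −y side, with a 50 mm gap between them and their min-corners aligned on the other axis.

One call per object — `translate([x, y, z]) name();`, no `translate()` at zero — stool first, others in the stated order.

stool();
translate([128, 14, 434]) spool();
translate([0, -134, 0]) door_frame();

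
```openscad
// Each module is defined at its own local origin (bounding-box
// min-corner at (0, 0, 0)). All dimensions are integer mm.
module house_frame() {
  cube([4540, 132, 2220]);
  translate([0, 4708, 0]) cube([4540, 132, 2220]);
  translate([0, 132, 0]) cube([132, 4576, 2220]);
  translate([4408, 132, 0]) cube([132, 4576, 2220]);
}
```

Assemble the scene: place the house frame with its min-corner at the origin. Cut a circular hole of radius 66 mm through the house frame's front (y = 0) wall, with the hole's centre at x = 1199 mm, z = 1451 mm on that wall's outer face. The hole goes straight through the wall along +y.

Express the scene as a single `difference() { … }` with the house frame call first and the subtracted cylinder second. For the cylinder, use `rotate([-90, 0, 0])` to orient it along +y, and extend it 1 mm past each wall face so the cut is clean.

difference() {
  house_frame();
  translate([1199, -1, 1451]) rotate([-90, 0, 0]) cylinder(h = 134, r = 66);
}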